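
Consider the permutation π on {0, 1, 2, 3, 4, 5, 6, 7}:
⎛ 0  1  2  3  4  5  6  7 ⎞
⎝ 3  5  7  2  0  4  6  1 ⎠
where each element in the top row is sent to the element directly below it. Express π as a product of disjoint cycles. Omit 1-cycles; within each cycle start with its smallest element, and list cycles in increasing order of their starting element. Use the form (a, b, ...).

(0, 3, 2, 7, 1, 5, 4)

Start at 0 and follow images: 0 → 3 → 2 → 7 → 1 → 5 → 4 → 0, giving the cycle (0, 3, 2, 7, 1, 5, 4).
Repeating from the next unused element and collecting all non-trivial cycles gives (0, 3, 2, 7, 1, 5, 4).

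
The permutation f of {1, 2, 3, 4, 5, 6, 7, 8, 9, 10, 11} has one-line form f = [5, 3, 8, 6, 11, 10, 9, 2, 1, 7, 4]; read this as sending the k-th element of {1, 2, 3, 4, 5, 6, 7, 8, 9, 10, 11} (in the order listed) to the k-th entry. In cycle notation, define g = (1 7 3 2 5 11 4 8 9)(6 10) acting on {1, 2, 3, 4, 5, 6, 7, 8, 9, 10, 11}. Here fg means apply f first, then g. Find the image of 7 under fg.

First apply f: f(7) = 9, then g(9) = 1. Thus (fg)(7) = 1.

1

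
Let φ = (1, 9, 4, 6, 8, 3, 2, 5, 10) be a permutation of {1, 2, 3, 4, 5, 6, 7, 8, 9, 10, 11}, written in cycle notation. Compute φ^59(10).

10 lies in the 9-cycle (1, 9, 4, 6, 8, 3, 2, 5, 10).
On a 9-cycle, φ^9 is the identity, so φ^59 = φ^5 there (59 ≡ 5 mod 9).
Stepping 5 places around the cycle: 10 → 1 → 9 → 4 → 6 → 8.

8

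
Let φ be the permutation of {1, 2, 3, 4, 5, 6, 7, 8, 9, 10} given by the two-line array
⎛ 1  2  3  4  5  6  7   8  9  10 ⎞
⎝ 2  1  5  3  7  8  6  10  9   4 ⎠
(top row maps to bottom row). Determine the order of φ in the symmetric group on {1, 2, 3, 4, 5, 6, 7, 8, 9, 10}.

Decomposing into disjoint cycles gives cycle lengths 7, 2, 1.
The order of φ is the least common multiple of its cycle lengths: lcm(7, 2) = 14.

14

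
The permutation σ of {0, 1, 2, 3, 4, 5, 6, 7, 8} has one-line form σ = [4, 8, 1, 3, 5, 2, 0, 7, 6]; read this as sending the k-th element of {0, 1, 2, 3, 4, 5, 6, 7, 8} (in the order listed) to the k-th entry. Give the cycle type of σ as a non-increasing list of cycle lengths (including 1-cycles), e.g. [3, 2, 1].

The disjoint cycles are (0 4 5 2 1 8 6)(3)(7), with lengths 7, 1, 1 in non-increasing order.

[7, 1, 1]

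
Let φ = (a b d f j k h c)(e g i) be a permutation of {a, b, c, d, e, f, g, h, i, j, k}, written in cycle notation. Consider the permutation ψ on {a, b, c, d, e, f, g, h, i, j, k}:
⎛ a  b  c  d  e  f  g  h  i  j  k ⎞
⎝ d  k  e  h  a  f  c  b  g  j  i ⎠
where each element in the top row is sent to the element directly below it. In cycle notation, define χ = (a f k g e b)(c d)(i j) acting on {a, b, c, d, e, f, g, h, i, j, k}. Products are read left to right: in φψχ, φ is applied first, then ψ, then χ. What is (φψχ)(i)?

(φψχ)(i) = χ(ψ(φ(i))). φ(i) = e, then ψ(e) = a, then χ(a) = f, so the result is f.

f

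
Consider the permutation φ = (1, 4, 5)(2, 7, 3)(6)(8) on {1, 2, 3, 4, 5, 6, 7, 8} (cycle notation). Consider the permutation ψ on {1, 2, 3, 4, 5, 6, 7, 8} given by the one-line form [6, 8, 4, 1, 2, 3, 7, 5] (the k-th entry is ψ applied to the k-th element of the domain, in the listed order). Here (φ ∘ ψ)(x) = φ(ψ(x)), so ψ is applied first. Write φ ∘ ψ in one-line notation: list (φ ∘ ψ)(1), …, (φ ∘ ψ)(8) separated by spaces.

6 8 5 4 7 2 3 1

Chase each element through ψ then φ: 1 → 6 → 6; 2 → 8 → 8; 3 → 4 → 5; 4 → 1 → 4; 5 → 2 → 7; 6 → 3 → 2; 7 → 7 → 3; 8 → 5 → 1.
Collecting the images, φ ∘ ψ = [6 8 5 4 7 2 3 1].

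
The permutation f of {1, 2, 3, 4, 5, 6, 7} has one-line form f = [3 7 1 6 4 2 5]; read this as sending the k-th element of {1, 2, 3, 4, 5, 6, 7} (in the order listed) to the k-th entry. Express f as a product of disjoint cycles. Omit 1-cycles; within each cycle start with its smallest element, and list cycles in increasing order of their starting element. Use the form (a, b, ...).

Start at 1 and follow images: 1 → 3 → 1, giving the cycle (1, 3).
Continuing from each remaining unvisited element yields (1, 3)(2, 7, 5, 4, 6).

(1, 3)(2, 7, 5, 4, 6)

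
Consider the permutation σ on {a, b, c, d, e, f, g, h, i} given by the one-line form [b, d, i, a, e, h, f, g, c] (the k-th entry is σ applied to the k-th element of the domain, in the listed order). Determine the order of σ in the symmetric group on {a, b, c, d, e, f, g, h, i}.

6

Decomposing into disjoint cycles gives cycle lengths 3, 3, 2, 1.
The order of σ is the least common multiple of its cycle lengths: lcm(3, 3, 2) = 6.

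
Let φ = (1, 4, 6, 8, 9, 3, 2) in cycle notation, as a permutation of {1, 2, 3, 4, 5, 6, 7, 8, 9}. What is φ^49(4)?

4 lies in the 7-cycle (1, 4, 6, 8, 9, 3, 2).
Since the cycle has length 7, φ^49 acts on it the same as φ^0 (49 mod 7 = 0).
So φ^49(4) = 4.

4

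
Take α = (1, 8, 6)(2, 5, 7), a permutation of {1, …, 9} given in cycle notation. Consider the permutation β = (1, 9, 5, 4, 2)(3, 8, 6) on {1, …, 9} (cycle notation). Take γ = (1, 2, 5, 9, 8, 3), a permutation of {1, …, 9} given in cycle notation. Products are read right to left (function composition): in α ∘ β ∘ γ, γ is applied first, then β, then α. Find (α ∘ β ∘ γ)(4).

5

(α ∘ β ∘ γ)(4) = α(β(γ(4))). γ(4) = 4, then β(4) = 2, then α(2) = 5, so the result is 5.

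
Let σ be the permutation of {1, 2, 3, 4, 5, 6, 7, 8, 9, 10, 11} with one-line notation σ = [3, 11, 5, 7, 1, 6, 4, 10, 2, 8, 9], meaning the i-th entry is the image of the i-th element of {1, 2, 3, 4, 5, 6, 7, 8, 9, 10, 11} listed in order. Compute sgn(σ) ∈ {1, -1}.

1

In disjoint-cycle form the cycle lengths are 3, 3, 2, 2, 1.
A cycle is odd iff its length is even; σ has 2 even-length cycles, so sgn(σ) = (−1)^2 and σ is even.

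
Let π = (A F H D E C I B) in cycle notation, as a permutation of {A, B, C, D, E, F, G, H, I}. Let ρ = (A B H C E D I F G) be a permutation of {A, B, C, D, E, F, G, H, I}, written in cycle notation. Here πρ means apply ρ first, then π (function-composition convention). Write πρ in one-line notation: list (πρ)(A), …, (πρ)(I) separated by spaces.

A D C B E G F I H

Chase each element through ρ then π: A → B → A; B → H → D; C → E → C; D → I → B; E → D → E; F → G → G; G → A → F; H → C → I; I → F → H.
So πρ in one-line form is A D C B E G F I H.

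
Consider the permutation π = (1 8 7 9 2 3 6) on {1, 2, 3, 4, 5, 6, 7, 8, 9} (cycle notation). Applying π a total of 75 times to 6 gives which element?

2

6 lies in the 7-cycle (1 8 7 9 2 3 6).
Powers repeat with period 7 on this cycle, and 75 mod 7 = 5, so π^75(6) = π^5(6).
Stepping 5 places around the cycle: 6 → 1 → 8 → 7 → 9 → 2.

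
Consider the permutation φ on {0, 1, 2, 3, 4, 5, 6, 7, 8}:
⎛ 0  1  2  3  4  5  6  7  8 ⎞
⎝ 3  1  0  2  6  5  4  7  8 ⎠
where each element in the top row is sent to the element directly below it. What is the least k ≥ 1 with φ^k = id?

6

The disjoint-cycle form of φ has cycle lengths 3, 2, 1, 1, 1, 1.
Since disjoint cycles commute, ord(φ) = lcm(3, 2) = 6.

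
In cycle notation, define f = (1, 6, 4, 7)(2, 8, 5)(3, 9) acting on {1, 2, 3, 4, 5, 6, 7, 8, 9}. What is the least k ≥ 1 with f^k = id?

12

The cycle type of f is (4, 3, 2).
The order is lcm(4, 3, 2) = 12.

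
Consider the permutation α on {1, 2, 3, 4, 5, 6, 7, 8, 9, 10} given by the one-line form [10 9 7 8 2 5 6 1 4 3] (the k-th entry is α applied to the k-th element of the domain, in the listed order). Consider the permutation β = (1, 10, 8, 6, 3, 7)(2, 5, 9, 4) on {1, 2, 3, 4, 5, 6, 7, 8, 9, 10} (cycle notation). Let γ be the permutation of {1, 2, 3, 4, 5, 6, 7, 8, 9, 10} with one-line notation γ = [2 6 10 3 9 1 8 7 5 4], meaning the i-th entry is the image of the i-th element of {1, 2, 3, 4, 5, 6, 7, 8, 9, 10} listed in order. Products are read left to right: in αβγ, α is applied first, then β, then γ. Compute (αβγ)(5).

9

(αβγ)(5) = γ(β(α(5))). α(5) = 2, then β(2) = 5, then γ(5) = 9, so the result is 9.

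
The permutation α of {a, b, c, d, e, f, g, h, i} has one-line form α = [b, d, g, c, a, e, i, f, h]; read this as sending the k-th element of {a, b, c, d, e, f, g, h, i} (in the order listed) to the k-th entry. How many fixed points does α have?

0

No element satisfies α(x) = x, so there are 0 fixed points.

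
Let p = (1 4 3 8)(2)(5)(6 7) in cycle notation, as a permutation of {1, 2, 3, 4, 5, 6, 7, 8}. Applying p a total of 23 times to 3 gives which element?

4

3 lies in the 4-cycle (1 4 3 8).
On a 4-cycle, p^4 is the identity, so p^23 = p^3 there (23 ≡ 3 mod 4).
Stepping 3 places around the cycle: 3 → 8 → 1 → 4.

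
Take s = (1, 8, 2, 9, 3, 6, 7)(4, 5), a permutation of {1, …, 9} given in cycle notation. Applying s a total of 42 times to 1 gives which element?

1 lies in the 7-cycle (1, 8, 2, 9, 3, 6, 7).
Since the cycle has length 7, s^42 acts on it the same as s^0 (42 mod 7 = 0).
So s^42(1) = 1.

1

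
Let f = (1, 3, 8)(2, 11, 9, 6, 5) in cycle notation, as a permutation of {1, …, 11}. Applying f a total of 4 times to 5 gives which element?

5 lies in the 5-cycle (2, 11, 9, 6, 5).
Advancing 4 steps from 5: 5 → 2 → 11 → 9 → 6.

6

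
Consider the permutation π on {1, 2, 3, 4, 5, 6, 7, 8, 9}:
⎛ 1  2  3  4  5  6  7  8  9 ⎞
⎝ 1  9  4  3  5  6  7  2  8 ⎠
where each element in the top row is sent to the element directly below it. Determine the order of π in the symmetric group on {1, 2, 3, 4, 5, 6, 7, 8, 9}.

6

The disjoint-cycle form of π has cycle lengths 3, 2, 1, 1, 1, 1.
Since disjoint cycles commute, ord(π) = lcm(3, 2) = 6.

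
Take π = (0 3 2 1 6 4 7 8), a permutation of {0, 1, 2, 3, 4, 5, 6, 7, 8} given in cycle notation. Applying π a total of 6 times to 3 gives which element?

3 lies in the 8-cycle (0 3 2 1 6 4 7 8).
Stepping 6 places around the cycle: 3 → 2 → 1 → 6 → 4 → 7 → 8.

8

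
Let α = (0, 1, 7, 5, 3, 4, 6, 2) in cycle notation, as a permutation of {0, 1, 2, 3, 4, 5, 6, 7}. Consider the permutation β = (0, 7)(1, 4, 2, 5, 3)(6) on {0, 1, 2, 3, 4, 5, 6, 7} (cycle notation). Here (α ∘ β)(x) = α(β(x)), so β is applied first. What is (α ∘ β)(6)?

(α ∘ β)(6) = α(β(6)). β(6) = 6, then α(6) = 2. So (α ∘ β)(6) = 2.

2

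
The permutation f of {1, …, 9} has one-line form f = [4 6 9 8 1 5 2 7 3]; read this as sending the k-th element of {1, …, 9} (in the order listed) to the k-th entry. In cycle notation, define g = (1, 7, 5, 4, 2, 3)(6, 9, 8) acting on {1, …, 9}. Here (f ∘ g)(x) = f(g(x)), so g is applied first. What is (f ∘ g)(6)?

3

g(6) = 9, then f(9) = 3; composing gives (f ∘ g)(6) = 3.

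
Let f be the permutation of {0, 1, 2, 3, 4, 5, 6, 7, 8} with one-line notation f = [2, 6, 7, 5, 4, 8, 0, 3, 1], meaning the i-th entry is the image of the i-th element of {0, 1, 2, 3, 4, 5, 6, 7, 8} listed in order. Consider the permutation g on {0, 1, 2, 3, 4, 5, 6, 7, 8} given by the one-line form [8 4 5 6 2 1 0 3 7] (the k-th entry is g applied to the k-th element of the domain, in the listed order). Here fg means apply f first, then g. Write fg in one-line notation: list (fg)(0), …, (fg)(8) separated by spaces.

(fg)(x) = g(f(x)). Computing each image: g(f(0)) = g(2) = 5, g(f(1)) = g(6) = 0, g(f(2)) = g(7) = 3, g(f(3)) = g(5) = 1, g(f(4)) = g(4) = 2, g(f(5)) = g(8) = 7, g(f(6)) = g(0) = 8, g(f(7)) = g(3) = 6, g(f(8)) = g(1) = 4.
Hence fg = [5 0 3 1 2 7 8 6 4].

5 0 3 1 2 7 8 6 4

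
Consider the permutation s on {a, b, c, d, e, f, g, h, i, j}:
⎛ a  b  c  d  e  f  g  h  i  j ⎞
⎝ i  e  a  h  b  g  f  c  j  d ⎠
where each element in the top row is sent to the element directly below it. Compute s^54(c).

c

Tracing c → a → … returns to c after 6 steps, so c lies in a 6-cycle (a i j d h c).
Powers repeat with period 6 on this cycle, and 54 mod 6 = 0, so s^54(c) = s^0(c).
So s^54(c) = c.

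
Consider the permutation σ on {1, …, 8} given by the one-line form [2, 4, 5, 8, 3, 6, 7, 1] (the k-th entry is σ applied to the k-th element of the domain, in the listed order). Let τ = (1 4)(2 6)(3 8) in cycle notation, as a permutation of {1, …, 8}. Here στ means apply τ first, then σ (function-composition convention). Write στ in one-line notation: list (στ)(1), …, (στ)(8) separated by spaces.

8 6 1 2 3 4 7 5

(στ)(x) = σ(τ(x)). Computing each image: σ(τ(1)) = σ(4) = 8, σ(τ(2)) = σ(6) = 6, σ(τ(3)) = σ(8) = 1, σ(τ(4)) = σ(1) = 2, σ(τ(5)) = σ(5) = 3, σ(τ(6)) = σ(2) = 4, σ(τ(7)) = σ(7) = 7, σ(τ(8)) = σ(3) = 5.
Hence στ = [8 6 1 2 3 4 7 5].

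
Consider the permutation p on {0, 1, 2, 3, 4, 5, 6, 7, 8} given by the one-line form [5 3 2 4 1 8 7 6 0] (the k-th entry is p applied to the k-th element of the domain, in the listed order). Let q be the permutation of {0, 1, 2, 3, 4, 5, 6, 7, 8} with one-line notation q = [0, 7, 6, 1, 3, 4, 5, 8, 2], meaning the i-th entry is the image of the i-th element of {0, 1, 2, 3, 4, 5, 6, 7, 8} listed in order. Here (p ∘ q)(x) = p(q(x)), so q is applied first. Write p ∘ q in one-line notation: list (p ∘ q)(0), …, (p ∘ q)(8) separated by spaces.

5 6 7 3 4 1 8 0 2

(p ∘ q)(x) = p(q(x)). Computing each image: p(q(0)) = p(0) = 5, p(q(1)) = p(7) = 6, p(q(2)) = p(6) = 7, p(q(3)) = p(1) = 3, p(q(4)) = p(3) = 4, p(q(5)) = p(4) = 1, p(q(6)) = p(5) = 8, p(q(7)) = p(8) = 0, p(q(8)) = p(2) = 2.
Hence p ∘ q = [5 6 7 3 4 1 8 0 2].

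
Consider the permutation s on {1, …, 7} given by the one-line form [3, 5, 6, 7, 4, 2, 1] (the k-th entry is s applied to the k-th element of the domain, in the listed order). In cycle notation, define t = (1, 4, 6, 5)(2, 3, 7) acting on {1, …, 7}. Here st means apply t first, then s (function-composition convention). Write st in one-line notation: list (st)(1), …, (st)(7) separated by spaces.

7 6 1 2 3 4 5

(st)(x) = s(t(x)). Computing each image: s(t(1)) = s(4) = 7, s(t(2)) = s(3) = 6, s(t(3)) = s(7) = 1, s(t(4)) = s(6) = 2, s(t(5)) = s(1) = 3, s(t(6)) = s(5) = 4, s(t(7)) = s(2) = 5.
Hence st = [7 6 1 2 3 4 5].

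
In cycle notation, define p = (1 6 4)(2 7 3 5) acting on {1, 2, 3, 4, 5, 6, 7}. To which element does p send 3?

5

Within (2 7 3 5), 3 ↦ 5.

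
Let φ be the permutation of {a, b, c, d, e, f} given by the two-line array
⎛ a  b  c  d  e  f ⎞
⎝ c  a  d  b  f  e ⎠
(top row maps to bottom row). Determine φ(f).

e

The entry below f in the array is e, so φ(f) = e.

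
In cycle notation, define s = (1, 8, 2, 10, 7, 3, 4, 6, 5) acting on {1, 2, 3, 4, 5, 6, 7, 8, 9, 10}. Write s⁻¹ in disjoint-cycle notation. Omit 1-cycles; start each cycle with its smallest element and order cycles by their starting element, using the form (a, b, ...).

(1, 5, 6, 4, 3, 7, 10, 2, 8)

If s sends a → b within a cycle, s⁻¹ sends b → a; equivalently, reverse each cycle.
After reversing and putting each cycle's least element first, s⁻¹ = (1, 5, 6, 4, 3, 7, 10, 2, 8).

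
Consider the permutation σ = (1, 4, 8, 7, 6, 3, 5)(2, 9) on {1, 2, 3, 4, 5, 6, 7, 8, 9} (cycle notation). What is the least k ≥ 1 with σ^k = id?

The disjoint cycles have lengths 7, 2.
The order is lcm(7, 2) = 14.

14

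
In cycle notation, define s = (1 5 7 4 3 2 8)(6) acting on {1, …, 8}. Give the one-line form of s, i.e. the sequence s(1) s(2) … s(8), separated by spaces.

Each element maps to the next entry in its cycle (wrapping to the front): 1→5, 2→8, 3→2, 4→3, 5→7, 6→6, 7→4, 8→1.
So the one-line form is 5 8 2 3 7 6 4 1.

5 8 2 3 7 6 4 1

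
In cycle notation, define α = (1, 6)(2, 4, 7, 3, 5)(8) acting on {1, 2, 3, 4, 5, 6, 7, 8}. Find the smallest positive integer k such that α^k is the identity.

The disjoint cycles have lengths 5, 2, 1.
Since disjoint cycles commute, ord(α) = lcm(5, 2) = 10.

10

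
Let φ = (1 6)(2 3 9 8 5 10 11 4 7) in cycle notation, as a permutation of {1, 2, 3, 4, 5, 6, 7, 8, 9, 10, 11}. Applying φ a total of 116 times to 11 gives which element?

11 lies in the 9-cycle (2 3 9 8 5 10 11 4 7).
On a 9-cycle, φ^9 is the identity, so φ^116 = φ^8 there (116 ≡ 8 mod 9).
Stepping 8 places around the cycle: 11 → 4 → 7 → 2 → 3 → 9 → 8 → 5 → 10.

10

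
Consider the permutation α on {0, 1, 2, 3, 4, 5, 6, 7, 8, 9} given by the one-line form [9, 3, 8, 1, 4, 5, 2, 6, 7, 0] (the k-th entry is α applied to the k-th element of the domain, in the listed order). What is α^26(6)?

Tracing 6 → 2 → … returns to 6 after 4 steps, so 6 lies in a 4-cycle (2, 8, 7, 6).
On a 4-cycle, α^4 is the identity, so α^26 = α^2 there (26 ≡ 2 mod 4).
Advancing 2 steps from 6: 6 → 2 → 8.

8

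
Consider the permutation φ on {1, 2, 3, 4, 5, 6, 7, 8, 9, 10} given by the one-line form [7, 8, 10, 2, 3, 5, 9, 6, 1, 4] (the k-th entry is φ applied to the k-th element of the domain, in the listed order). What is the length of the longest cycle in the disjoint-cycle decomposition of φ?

7

Decomposing into disjoint cycles gives (1, 7, 9)(2, 8, 6, 5, 3, 10, 4); the longest has length 7.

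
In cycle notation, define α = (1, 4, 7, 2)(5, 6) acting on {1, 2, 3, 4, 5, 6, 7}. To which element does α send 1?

Within (1, 4, 7, 2), 1 ↦ 4.

4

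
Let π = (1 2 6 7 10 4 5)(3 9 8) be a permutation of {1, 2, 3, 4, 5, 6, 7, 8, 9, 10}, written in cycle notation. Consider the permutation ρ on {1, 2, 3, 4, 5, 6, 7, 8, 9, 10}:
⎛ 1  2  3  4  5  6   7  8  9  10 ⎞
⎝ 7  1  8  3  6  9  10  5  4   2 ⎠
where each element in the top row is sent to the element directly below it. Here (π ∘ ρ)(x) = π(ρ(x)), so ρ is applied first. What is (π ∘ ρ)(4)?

9

(π ∘ ρ)(4) = π(ρ(4)). ρ(4) = 3, then π(3) = 9. So (π ∘ ρ)(4) = 9.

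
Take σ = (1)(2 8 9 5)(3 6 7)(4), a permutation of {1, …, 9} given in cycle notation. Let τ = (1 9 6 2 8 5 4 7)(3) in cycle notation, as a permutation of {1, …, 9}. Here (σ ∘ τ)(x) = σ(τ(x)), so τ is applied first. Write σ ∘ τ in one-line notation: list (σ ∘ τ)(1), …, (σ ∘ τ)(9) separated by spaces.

5 9 6 3 4 8 1 2 7

For each element, apply τ then σ: 1 → 9 → 5; 2 → 8 → 9; 3 → 3 → 6; 4 → 7 → 3; 5 → 4 → 4; 6 → 2 → 8; 7 → 1 → 1; 8 → 5 → 2; 9 → 6 → 7.
So σ ∘ τ in one-line form is 5 9 6 3 4 8 1 2 7.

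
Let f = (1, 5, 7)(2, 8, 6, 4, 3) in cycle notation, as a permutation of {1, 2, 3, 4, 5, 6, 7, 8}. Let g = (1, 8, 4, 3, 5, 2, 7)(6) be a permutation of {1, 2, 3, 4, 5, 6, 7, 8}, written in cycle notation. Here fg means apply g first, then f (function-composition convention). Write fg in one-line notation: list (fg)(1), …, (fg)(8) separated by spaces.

(fg)(x) = f(g(x)). Computing each image: f(g(1)) = f(8) = 6, f(g(2)) = f(7) = 1, f(g(3)) = f(5) = 7, f(g(4)) = f(3) = 2, f(g(5)) = f(2) = 8, f(g(6)) = f(6) = 4, f(g(7)) = f(1) = 5, f(g(8)) = f(4) = 3.
Hence fg = [6 1 7 2 8 4 5 3].

6 1 7 2 8 4 5 3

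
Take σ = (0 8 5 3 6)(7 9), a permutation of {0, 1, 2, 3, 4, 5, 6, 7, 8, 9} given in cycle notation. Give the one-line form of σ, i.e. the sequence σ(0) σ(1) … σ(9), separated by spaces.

8 1 2 6 4 3 0 9 5 7

Image by image: 0↦8, 1↦1, 2↦2, 3↦6, 4↦4, 5↦3, 6↦0, 7↦9, 8↦5, 9↦7.
Listing these in domain order gives 8 1 2 6 4 3 0 9 5 7.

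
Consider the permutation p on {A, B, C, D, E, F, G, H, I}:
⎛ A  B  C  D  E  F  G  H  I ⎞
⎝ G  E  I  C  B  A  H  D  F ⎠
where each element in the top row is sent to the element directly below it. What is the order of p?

Writing p as disjoint cycles, the cycle lengths are 7, 2.
The order is lcm(7, 2) = 14.

14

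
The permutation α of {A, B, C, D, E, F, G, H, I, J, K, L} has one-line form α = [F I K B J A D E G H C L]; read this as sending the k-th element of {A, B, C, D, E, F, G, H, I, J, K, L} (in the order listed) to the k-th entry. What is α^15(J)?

J

Tracing J → H → … returns to J after 3 steps, so J lies in a 3-cycle (E, J, H).
Powers repeat with period 3 on this cycle, and 15 mod 3 = 0, so α^15(J) = α^0(J).
So α^15(J) = J.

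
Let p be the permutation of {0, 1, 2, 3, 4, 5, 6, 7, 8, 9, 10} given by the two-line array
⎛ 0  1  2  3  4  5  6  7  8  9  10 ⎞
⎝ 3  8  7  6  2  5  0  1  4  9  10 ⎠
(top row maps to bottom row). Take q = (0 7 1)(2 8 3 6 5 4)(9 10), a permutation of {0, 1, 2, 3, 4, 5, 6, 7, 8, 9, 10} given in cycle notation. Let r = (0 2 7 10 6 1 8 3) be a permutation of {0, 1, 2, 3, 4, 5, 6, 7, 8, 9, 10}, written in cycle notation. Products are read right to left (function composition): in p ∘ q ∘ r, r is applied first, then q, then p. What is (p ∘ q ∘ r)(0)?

4

Apply the permutations in order: r(0) = 2, then q(2) = 8, then p(8) = 4. So (p ∘ q ∘ r)(0) = 4.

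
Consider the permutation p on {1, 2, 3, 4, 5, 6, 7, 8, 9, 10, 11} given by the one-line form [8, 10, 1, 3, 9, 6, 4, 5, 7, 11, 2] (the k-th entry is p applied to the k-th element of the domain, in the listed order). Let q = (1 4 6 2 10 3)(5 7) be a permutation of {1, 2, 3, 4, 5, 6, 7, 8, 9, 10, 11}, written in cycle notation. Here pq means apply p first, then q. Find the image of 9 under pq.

p(9) = 7, then q(7) = 5; composing gives (pq)(9) = 5.

5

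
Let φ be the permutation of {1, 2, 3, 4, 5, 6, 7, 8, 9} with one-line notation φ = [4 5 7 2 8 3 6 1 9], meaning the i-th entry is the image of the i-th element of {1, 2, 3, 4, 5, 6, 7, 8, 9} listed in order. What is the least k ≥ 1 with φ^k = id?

Writing φ as disjoint cycles, the cycle lengths are 5, 3, 1.
The order is lcm(5, 3) = 15.

15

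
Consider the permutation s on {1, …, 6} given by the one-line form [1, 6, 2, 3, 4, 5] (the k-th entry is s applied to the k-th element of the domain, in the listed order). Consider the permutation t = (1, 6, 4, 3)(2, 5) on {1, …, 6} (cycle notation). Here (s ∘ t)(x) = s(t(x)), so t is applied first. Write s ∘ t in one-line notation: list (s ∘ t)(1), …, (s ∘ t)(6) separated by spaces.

5 4 1 2 6 3

For each element, apply t then s: 1 → 6 → 5; 2 → 5 → 4; 3 → 1 → 1; 4 → 3 → 2; 5 → 2 → 6; 6 → 4 → 3.
So s ∘ t in one-line form is 5 4 1 2 6 3.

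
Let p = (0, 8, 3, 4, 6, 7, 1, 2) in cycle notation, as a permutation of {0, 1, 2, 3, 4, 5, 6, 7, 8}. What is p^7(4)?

3

4 lies in the 8-cycle (0, 8, 3, 4, 6, 7, 1, 2).
Advancing 7 steps from 4: 4 → 6 → 7 → 1 → 2 → 0 → 8 → 3.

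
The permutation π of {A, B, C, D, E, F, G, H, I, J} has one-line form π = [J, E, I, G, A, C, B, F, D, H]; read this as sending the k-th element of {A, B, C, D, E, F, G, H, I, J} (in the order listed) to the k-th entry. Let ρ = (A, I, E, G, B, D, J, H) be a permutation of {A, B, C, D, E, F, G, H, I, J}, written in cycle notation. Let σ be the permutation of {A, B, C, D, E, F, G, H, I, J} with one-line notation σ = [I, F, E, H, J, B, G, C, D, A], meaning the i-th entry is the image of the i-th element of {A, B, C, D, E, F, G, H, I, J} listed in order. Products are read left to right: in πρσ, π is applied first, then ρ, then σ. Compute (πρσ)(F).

E

Chase F: π(F) = C; ρ(C) = C; σ(C) = E. Hence (πρσ)(F) = E.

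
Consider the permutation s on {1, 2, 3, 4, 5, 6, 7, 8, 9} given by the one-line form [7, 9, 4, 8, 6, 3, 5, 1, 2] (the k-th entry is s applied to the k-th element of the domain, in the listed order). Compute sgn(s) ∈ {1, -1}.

-1

In disjoint-cycle form the cycle lengths are 7, 2.
A cycle is odd iff its length is even; s has 1 even-length cycle, so sgn(s) = (−1)^1 and s is odd.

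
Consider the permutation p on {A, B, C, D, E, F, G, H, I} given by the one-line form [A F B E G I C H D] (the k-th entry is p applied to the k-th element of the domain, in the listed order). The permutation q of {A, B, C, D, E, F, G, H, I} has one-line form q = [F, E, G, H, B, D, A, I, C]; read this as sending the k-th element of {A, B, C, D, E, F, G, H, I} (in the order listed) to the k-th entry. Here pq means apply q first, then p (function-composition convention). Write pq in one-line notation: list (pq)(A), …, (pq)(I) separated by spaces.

(pq)(x) = p(q(x)). Computing each image: p(q(A)) = p(F) = I, p(q(B)) = p(E) = G, p(q(C)) = p(G) = C, p(q(D)) = p(H) = H, p(q(E)) = p(B) = F, p(q(F)) = p(D) = E, p(q(G)) = p(A) = A, p(q(H)) = p(I) = D, p(q(I)) = p(C) = B.
Hence pq = [I G C H F E A D B].

I G C H F E A D B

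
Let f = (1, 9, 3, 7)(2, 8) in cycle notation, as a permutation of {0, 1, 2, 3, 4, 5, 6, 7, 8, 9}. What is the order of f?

4

The disjoint cycles have lengths 4, 2, 1, 1, 1, 1.
The order is lcm(4, 2) = 4.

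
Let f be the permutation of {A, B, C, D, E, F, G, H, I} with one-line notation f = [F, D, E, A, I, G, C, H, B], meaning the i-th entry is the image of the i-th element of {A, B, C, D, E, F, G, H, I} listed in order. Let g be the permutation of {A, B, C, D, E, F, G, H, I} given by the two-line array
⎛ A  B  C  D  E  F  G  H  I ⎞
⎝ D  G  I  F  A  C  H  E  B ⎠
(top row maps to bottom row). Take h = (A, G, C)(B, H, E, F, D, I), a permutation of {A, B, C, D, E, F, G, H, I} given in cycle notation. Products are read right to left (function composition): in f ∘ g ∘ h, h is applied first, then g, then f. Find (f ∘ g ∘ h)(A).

Apply the permutations in order: h(A) = G, then g(G) = H, then f(H) = H. So (f ∘ g ∘ h)(A) = H.

H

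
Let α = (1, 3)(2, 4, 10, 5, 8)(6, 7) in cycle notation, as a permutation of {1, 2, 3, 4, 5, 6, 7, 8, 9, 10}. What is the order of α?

10

The disjoint cycles have lengths 5, 2, 2, 1.
The order is lcm(5, 2, 2) = 10.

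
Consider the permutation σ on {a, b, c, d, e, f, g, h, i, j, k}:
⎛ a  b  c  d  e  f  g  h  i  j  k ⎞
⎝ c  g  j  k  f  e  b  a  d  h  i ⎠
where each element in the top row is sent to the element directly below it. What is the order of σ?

12

Decomposing into disjoint cycles gives cycle lengths 4, 3, 2, 2.
Since disjoint cycles commute, ord(σ) = lcm(4, 3, 2, 2) = 12.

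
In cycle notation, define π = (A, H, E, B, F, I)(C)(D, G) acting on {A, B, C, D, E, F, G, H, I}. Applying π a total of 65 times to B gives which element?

B lies in the 6-cycle (A, H, E, B, F, I).
Since the cycle has length 6, π^65 acts on it the same as π^5 (65 mod 6 = 5).
Advancing 5 steps from B: B → F → I → A → H → E.

E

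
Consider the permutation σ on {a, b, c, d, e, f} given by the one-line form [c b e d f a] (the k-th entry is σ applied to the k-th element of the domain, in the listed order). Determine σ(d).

d is element number 4 of the domain, and entry number 4 of the one-line form is d, so σ(d) = d.

d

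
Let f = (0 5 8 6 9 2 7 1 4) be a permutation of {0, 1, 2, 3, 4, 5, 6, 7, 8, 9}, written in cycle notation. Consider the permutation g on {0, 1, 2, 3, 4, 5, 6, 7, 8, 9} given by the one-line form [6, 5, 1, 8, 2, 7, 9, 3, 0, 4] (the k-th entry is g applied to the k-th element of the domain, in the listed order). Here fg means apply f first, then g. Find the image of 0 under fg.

First apply f: f(0) = 5, then g(5) = 7. Thus (fg)(0) = 7.

7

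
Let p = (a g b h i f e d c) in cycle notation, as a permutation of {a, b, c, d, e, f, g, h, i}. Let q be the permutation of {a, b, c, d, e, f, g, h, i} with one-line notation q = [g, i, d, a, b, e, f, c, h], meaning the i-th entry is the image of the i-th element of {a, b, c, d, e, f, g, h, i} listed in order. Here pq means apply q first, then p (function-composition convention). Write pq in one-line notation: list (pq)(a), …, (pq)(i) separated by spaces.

b f c g h d e a i

Chase each element through q then p: a → g → b; b → i → f; c → d → c; d → a → g; e → b → h; f → e → d; g → f → e; h → c → a; i → h → i.
Collecting the images, pq = [b f c g h d e a i].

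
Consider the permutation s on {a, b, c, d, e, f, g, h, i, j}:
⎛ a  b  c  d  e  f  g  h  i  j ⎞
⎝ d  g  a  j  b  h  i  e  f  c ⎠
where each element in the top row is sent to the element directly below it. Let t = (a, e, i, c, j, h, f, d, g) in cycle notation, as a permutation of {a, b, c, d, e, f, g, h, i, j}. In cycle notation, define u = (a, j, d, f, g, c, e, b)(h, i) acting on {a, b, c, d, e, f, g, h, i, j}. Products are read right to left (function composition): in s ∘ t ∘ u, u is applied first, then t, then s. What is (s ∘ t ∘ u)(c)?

f

(s ∘ t ∘ u)(c) = s(t(u(c))). u(c) = e, then t(e) = i, then s(i) = f, so the result is f.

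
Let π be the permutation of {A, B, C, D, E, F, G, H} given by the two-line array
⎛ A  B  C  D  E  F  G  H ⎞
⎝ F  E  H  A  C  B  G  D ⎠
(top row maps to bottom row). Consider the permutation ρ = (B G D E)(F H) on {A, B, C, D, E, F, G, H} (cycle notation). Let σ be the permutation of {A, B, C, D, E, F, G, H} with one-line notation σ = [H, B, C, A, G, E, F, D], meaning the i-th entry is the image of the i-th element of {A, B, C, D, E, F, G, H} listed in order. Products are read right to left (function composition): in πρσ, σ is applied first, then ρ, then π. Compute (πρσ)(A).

B

Apply the permutations in order: σ(A) = H, then ρ(H) = F, then π(F) = B. So (πρσ)(A) = B.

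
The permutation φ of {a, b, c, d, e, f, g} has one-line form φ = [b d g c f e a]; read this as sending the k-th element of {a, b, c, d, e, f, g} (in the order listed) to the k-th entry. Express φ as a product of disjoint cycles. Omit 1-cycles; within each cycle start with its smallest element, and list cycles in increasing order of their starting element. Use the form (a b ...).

(a b d c g)(e f)

Iterating φ from a gives a → b → d → c → g → a; that is the 5-cycle (a b d c g).
Continuing from each remaining unvisited element yields (a b d c g)(e f).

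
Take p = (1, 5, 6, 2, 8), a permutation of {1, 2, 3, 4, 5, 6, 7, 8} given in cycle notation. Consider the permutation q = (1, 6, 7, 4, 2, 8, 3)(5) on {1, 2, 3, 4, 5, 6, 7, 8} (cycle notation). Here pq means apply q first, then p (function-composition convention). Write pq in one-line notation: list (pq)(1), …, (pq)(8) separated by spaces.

2 1 5 8 6 7 4 3

For each element, apply q then p: 1 → 6 → 2; 2 → 8 → 1; 3 → 1 → 5; 4 → 2 → 8; 5 → 5 → 6; 6 → 7 → 7; 7 → 4 → 4; 8 → 3 → 3.
Collecting the images, pq = [2 1 5 8 6 7 4 3].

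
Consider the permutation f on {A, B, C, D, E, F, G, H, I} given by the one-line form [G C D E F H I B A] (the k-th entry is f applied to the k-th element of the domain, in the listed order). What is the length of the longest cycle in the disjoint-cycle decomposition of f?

6

Decomposing into disjoint cycles gives (A, G, I)(B, C, D, E, F, H); the longest has length 6.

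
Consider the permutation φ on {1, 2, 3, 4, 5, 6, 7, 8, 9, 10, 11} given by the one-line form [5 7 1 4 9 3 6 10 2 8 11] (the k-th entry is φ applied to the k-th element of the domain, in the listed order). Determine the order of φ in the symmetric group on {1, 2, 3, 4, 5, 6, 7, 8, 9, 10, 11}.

Decomposing into disjoint cycles gives cycle lengths 7, 2, 1, 1.
Since disjoint cycles commute, ord(φ) = lcm(7, 2) = 14.

14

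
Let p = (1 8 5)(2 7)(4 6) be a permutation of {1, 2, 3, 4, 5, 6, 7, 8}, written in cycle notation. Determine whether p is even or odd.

even

The cycle lengths are 3, 2, 2, 1.
A cycle is odd iff its length is even; p has 2 even-length cycles, so sgn(p) = (−1)^2 and p is even.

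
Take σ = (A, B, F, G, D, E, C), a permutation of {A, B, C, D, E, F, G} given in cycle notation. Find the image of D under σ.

E

Within (A, B, F, G, D, E, C), D ↦ E.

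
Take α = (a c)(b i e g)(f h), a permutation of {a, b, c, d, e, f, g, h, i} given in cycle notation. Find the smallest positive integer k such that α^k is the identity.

The cycle type of α is (4, 2, 2, 1).
Since disjoint cycles commute, ord(α) = lcm(4, 2, 2) = 4.

4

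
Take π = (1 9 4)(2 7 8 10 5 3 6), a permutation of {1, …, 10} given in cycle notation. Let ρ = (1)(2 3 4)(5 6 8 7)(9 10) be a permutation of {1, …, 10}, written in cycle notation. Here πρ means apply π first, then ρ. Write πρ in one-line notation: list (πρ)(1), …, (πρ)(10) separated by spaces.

(πρ)(x) = ρ(π(x)). Computing each image: ρ(π(1)) = ρ(9) = 10, ρ(π(2)) = ρ(7) = 5, ρ(π(3)) = ρ(6) = 8, ρ(π(4)) = ρ(1) = 1, ρ(π(5)) = ρ(3) = 4, ρ(π(6)) = ρ(2) = 3, ρ(π(7)) = ρ(8) = 7, ρ(π(8)) = ρ(10) = 9, ρ(π(9)) = ρ(4) = 2, ρ(π(10)) = ρ(5) = 6.
Hence πρ = [10 5 8 1 4 3 7 9 2 6].

10 5 8 1 4 3 7 9 2 6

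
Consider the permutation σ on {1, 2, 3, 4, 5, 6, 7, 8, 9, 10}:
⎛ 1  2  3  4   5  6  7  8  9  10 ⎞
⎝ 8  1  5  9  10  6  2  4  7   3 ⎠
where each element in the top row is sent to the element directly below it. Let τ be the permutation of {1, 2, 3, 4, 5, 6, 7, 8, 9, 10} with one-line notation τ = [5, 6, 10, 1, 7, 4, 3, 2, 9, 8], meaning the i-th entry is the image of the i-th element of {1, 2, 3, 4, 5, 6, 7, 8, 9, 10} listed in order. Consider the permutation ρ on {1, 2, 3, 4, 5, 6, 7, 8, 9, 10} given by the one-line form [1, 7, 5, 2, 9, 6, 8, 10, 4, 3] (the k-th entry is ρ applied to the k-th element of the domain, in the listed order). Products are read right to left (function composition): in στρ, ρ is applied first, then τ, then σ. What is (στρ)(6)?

9

(στρ)(6) = σ(τ(ρ(6))). ρ(6) = 6, then τ(6) = 4, then σ(4) = 9, so the result is 9.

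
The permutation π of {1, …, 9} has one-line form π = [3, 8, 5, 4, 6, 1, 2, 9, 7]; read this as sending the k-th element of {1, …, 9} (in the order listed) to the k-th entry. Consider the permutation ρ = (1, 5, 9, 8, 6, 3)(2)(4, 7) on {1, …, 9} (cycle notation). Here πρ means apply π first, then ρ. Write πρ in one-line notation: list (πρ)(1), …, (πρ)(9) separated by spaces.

1 6 9 7 3 5 2 8 4

(πρ)(x) = ρ(π(x)). Computing each image: ρ(π(1)) = ρ(3) = 1, ρ(π(2)) = ρ(8) = 6, ρ(π(3)) = ρ(5) = 9, ρ(π(4)) = ρ(4) = 7, ρ(π(5)) = ρ(6) = 3, ρ(π(6)) = ρ(1) = 5, ρ(π(7)) = ρ(2) = 2, ρ(π(8)) = ρ(9) = 8, ρ(π(9)) = ρ(7) = 4.
Hence πρ = [1 6 9 7 3 5 2 8 4].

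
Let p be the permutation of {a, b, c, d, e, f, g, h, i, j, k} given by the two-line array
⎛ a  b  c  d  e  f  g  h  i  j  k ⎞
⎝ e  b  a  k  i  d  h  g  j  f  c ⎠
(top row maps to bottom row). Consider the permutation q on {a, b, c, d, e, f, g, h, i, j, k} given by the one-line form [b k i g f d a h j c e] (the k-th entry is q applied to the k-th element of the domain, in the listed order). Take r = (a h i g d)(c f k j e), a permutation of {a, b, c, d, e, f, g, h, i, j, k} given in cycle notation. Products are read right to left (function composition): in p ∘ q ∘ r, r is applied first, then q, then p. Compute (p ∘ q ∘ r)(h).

f

Apply the permutations in order: r(h) = i, then q(i) = j, then p(j) = f. So (p ∘ q ∘ r)(h) = f.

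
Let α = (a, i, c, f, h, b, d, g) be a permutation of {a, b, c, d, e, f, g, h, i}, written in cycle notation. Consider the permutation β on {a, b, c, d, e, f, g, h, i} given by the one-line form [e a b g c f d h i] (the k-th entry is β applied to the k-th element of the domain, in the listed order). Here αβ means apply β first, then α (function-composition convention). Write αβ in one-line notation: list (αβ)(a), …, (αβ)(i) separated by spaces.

Chase each element through β then α: a → e → e; b → a → i; c → b → d; d → g → a; e → c → f; f → f → h; g → d → g; h → h → b; i → i → c.
Collecting the images, αβ = [e i d a f h g b c].

e i d a f h g b c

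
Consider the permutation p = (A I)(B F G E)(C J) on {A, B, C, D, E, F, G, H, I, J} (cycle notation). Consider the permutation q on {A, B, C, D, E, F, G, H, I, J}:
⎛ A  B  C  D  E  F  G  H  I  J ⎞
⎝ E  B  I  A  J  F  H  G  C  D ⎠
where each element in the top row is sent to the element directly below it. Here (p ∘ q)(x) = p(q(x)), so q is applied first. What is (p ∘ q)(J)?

D

First apply q: q(J) = D, then p(D) = D. Thus (p ∘ q)(J) = D.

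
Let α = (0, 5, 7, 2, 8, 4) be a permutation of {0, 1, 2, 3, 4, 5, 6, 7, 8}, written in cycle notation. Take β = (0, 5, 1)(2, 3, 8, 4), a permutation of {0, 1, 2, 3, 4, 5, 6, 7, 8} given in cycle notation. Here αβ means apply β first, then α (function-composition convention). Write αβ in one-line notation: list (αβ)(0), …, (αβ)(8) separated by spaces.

7 5 3 4 8 1 6 2 0

Chase each element through β then α: 0 → 5 → 7; 1 → 0 → 5; 2 → 3 → 3; 3 → 8 → 4; 4 → 2 → 8; 5 → 1 → 1; 6 → 6 → 6; 7 → 7 → 2; 8 → 4 → 0.
Collecting the images, αβ = [7 5 3 4 8 1 6 2 0].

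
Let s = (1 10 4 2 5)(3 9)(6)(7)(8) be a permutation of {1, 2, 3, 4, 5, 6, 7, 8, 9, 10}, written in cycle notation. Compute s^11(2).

5

2 lies in the 5-cycle (1 10 4 2 5).
On a 5-cycle, s^5 is the identity, so s^11 = s^1 there (11 ≡ 1 mod 5).
Advancing 1 step from 2: 2 → 5.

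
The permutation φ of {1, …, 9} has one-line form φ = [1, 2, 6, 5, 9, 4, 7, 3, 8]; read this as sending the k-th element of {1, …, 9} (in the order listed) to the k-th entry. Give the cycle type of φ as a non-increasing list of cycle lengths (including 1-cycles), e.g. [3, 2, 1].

The disjoint cycles are (1)(2)(3, 6, 4, 5, 9, 8)(7), with lengths 6, 1, 1, 1 in non-increasing order.

[6, 1, 1, 1]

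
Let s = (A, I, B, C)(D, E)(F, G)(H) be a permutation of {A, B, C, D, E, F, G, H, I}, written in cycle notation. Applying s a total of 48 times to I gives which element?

I

I lies in the 4-cycle (A, I, B, C).
On a 4-cycle, s^4 is the identity, so s^48 = s^0 there (48 ≡ 0 mod 4).
So s^48(I) = I.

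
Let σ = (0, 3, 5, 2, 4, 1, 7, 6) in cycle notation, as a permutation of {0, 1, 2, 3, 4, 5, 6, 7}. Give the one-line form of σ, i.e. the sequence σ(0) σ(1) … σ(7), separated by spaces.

Reading each image from the cycles: 0↦3, 1↦7, 2↦4, 3↦5, 4↦1, 5↦2, 6↦0, 7↦6.
So the one-line form is 3 7 4 5 1 2 0 6.

3 7 4 5 1 2 0 6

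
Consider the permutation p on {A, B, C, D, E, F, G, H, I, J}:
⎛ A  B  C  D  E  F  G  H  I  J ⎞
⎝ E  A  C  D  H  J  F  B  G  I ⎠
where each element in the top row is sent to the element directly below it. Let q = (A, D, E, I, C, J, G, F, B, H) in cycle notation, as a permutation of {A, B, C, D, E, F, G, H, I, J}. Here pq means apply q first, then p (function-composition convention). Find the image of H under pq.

First apply q: q(H) = A, then p(A) = E. Thus (pq)(H) = E.

E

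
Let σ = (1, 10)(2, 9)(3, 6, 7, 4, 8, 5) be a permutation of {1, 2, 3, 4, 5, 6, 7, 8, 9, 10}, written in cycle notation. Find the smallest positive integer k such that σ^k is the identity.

6

The disjoint cycles have lengths 6, 2, 2.
The order of σ is the least common multiple of its cycle lengths: lcm(6, 2, 2) = 6.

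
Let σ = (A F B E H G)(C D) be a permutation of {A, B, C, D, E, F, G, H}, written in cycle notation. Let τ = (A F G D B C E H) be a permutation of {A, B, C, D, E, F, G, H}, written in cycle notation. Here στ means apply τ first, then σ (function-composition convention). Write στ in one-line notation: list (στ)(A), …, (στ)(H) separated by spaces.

For each element, apply τ then σ: A → F → B; B → C → D; C → E → H; D → B → E; E → H → G; F → G → A; G → D → C; H → A → F.
So στ in one-line form is B D H E G A C F.

B D H E G A C F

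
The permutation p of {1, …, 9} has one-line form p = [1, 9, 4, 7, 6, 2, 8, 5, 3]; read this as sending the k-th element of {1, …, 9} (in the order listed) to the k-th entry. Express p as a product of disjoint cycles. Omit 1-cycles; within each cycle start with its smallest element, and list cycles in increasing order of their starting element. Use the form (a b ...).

(2 9 3 4 7 8 5 6)

From 2: 2 → 9 → 3 → 4 → 7 → 8 → 5 → 6 → 2, closing the cycle (2 9 3 4 7 8 5 6).
Continuing from each remaining unvisited element yields (2 9 3 4 7 8 5 6).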